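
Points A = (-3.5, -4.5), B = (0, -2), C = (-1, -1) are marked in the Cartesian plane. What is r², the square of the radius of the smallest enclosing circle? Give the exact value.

Side lengths²: AB² = 18.5, AC² = 18.5, BC² = 2.
Since AC² = 18.5 < 18.5 + 2 = 20.5, the triangle is acute, so the smallest enclosing circle is the circumcircle.
Circumcentre = (-47/24, -71/24), r² = 1369/288.

1369/288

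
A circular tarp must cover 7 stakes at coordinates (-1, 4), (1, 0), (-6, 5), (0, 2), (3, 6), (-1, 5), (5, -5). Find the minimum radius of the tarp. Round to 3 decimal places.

A smallest enclosing disk is always determined by at most three of the input points on its boundary.
The farthest pair is (-6, 5)–(5, -5) with squared distance 221. The circle on this segment as diameter has centre (-0.5, 0) and r² = 221/4 = 55.25.
Check (-1, 4): distance² to centre = 16.25 ≤ 55.25, so it lies inside.
All remaining points lie in this disk, and no smaller disk contains both endpoints, so this is the minimum enclosing circle.
r = √(55.25) ≈ 7.433.

7.433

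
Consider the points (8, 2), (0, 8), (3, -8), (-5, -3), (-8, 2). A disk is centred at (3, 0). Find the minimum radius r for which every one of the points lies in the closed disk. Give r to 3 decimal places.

The required radius is the distance from (3, 0) to the farthest point.
Squared distances: 29, 73, 64, 73, 125.
Maximum is 125, attained at (-8, 2).
r = √125 ≈ 11.180.

11.180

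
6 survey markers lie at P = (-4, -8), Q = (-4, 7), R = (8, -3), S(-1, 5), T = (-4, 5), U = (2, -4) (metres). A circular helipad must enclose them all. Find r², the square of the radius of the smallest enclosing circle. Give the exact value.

10309/144

The minimum enclosing circle of a finite set is fixed by two of the points (as a diameter) or three (as a circumcircle).
The minimum enclosing circle is determined by three boundary points: P, Q, R.
Their circumcentre is (-1/12, -0.5) with r² = 10309/144.
The farthest remaining point T is at distance² 6565/144 ≤ 10309/144.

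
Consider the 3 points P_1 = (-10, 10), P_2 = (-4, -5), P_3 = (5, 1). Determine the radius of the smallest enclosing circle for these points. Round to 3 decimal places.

Side lengths²: P_1P_2² = 261, P_1P_3² = 306, P_2P_3² = 117.
Since P_1P_3² = 306 < 261 + 117 = 378, the triangle is acute, so the smallest enclosing circle is the circumcircle.
Circumcentre = (-131/38, 149/38), r² = 57681/722.
r = √(57681/722) ≈ 8.938.

8.938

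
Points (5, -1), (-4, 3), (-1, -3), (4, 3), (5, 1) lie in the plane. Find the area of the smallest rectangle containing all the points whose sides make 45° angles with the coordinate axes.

In coordinates u = x + y, v = x − y the rectangle is axis-aligned; the map (x,y)→(u,v) scales areas by 2.
u-values: 4, -1, -4, 7, 6; range = 7 − (-4) = 11.
v-values: 6, -7, 2, 1, 4; range = 6 − (-7) = 13.
Area = (11 × 13) / 2 = 71.5.

71.5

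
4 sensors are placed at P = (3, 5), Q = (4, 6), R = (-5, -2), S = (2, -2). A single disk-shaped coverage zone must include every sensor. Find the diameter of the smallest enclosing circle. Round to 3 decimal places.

By Welzl's lemma the MEC is supported by two points (diametrically opposite) or three points (on a circumcircle).
The farthest pair is Q–R with squared distance 145. The circle on this segment as diameter has centre (-0.5, 2) and r² = 145/4 = 36.25.
Check P: distance² to centre = 21.25 ≤ 36.25, so it lies inside.
All remaining points lie in this disk, and no smaller disk contains both endpoints, so this is the minimum enclosing circle.
Diameter = 2r = 2√(36.25) ≈ 12.042.

12.042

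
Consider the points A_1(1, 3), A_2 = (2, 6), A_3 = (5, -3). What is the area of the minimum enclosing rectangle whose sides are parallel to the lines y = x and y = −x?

36

In coordinates u = x + y, v = x − y the rectangle is axis-aligned; the map (x,y)→(u,v) scales areas by 2.
u-values: 4, 8, 2; range = 8 − 2 = 6.
v-values: -2, -4, 8; range = 8 − (-4) = 12.
Area = (6 × 12) / 2 = 36.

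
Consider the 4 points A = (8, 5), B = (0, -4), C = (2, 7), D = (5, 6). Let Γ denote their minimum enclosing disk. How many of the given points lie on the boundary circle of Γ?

A smallest enclosing disk is always determined by at most three of the input points on its boundary.
The minimum enclosing circle is determined by three boundary points: A, B, C.
Their circumcentre is (47/14, 15/14) with r² = 3625/98.
The farthest remaining point D is at distance² 2645/98 ≤ 3625/98.
The points at distance exactly r from the centre are A, B, C — 3 points.

3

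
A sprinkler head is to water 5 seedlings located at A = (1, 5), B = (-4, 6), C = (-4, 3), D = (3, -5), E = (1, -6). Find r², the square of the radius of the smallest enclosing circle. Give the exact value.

The minimum enclosing circle is determined by three boundary points: B, D, E.
Their circumcentre is (-51/58, 15/58) with r² = 71825/1682.
The farthest remaining point A is at distance² 43753/1682 ≤ 71825/1682.

71825/1682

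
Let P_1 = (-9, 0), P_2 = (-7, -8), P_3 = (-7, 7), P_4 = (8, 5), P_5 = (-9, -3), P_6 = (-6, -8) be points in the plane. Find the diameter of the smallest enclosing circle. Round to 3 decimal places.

By Welzl's lemma the MEC is supported by two points (diametrically opposite) or three points (on a circumcircle).
The minimum enclosing circle is determined by three boundary points: P_2, P_3, P_4.
Their circumcentre is (-11/30, -0.5) with r² = 45113/450.
The farthest remaining point P_6 is at distance² 39593/450 ≤ 45113/450.
Diameter = 2r = 2√(45113/450) ≈ 20.025.

20.025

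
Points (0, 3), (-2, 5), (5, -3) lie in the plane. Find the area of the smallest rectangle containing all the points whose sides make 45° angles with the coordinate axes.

7.5

In coordinates u = x + y, v = x − y the rectangle is axis-aligned; the map (x,y)→(u,v) scales areas by 2.
u-values: 3, 3, 2; range = 3 − 2 = 1.
v-values: -3, -7, 8; range = 8 − (-7) = 15.
Area = (1 × 15) / 2 = 7.5.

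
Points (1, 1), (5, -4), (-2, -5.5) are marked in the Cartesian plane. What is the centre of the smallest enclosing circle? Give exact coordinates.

Call the three points A, B, C in the order given.
Side lengths²: AB² = 41, AC² = 51.25, BC² = 51.25.
Since BC² = 51.25 < 51.25 + 41 = 92.25, the triangle is acute, so the smallest enclosing circle is the circumcircle.
Circumcentre = (1.125, -3), r² = 16.015625.
Centre = (1.125, -3).

(1.125, -3)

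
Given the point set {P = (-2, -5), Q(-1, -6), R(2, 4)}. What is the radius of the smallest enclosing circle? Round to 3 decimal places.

5.220

Side lengths²: PQ² = 2, PR² = 97, QR² = 109.
Since QR² = 109 ≥ 97 + 2 = 99, the angle opposite QR is not acute, so the smallest enclosing circle has QR as diameter.
Centre = midpoint of QR = (0.5, -1), r² = 109/4 = 27.25.
r = √(27.25) ≈ 5.220.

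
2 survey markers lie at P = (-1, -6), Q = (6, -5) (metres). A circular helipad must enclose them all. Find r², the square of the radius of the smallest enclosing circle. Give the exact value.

12.5

The smallest circle enclosing two points has them as diameter endpoints.
Centre = midpoint = (2.5, -5.5); r² = |PQ|²/4 = 50/4 = 12.5.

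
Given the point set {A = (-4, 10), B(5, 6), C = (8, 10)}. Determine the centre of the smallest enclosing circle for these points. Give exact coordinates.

(2, 10)

Side lengths²: AB² = 97, AC² = 144, BC² = 25.
Since AC² = 144 ≥ 97 + 25 = 122, the angle opposite AC is not acute, so the smallest enclosing circle has AC as diameter.
Centre = midpoint of AC = (2, 10), r² = 144/4 = 36.
Centre = (2, 10).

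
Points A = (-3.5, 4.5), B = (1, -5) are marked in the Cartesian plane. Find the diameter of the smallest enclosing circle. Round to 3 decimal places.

10.512

The smallest circle enclosing two points has them as diameter endpoints.
Centre = midpoint = (-1.25, -0.25); r² = |AB|²/4 = 110.5/4 = 27.625.
Diameter = 2r = 2√(27.625) ≈ 10.512.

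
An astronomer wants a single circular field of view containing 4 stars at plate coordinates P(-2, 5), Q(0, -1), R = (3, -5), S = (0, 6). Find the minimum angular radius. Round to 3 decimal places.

5.701

By Welzl's lemma the MEC is supported by two points (diametrically opposite) or three points (on a circumcircle).
The farthest pair is R–S with squared distance 130. The circle on this segment as diameter has centre (1.5, 0.5) and r² = 130/4 = 32.5.
Check P: distance² to centre = 32.5 ≤ 32.5, so it lies inside.
All remaining points lie in this disk, and no smaller disk contains both endpoints, so this is the minimum enclosing circle.
r = √(32.5) ≈ 5.701.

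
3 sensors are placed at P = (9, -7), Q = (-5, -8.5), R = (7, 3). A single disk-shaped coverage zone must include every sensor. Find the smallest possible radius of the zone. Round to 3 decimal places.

Side lengths²: PQ² = 198.25, PR² = 104, QR² = 276.25.
Since QR² = 276.25 < 198.25 + 104 = 302.25, the triangle is acute, so the smallest enclosing circle is the circumcircle.
Circumcentre = (67/44, -145/44), r² = 67405/968.
r = √(67405/968) ≈ 8.345.

8.345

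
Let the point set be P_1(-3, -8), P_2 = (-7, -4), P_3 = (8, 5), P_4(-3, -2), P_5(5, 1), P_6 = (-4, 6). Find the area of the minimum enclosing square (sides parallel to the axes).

225

The bounding box has width 15 and height 14.
An axis-aligned square enclosing the set must have side ≥ max(width, height).
So the minimum side is max(15, 14) = 15.
Area = 15² = 225.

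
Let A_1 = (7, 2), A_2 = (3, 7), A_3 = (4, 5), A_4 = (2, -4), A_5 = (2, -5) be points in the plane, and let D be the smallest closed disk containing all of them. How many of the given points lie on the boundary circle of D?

2

A smallest enclosing disk is always determined by at most three of the input points on its boundary.
The farthest pair is A_2–A_5 with squared distance 145. The circle on this segment as diameter has centre (2.5, 1) and r² = 145/4 = 36.25.
Check A_1: distance² to centre = 21.25 ≤ 36.25, so it lies inside.
All remaining points lie in this disk, and no smaller disk contains both endpoints, so this is the minimum enclosing circle.
The points at distance exactly r from the centre are A_2, A_5 — 2 points.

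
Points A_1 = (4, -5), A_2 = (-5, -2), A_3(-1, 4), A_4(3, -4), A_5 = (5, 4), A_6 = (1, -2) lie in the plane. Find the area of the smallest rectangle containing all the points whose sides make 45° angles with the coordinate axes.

112

In coordinates u = x + y, v = x − y the rectangle is axis-aligned; the map (x,y)→(u,v) scales areas by 2.
u-values: -1, -7, 3, -1, 9, -1; range = 9 − (-7) = 16.
v-values: 9, -3, -5, 7, 1, 3; range = 9 − (-5) = 14.
Area = (16 × 14) / 2 = 112.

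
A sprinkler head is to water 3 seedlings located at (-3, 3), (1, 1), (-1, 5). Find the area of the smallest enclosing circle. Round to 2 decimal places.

Call the three points A, B, C in the order given.
Side lengths²: AB² = 20, AC² = 8, BC² = 20.
Since BC² = 20 < 20 + 8 = 28, the triangle is acute, so the smallest enclosing circle is the circumcircle.
Circumcentre = (-2/3, 8/3), r² = 50/9.
Area = π·r² = π·50/9 ≈ 17.45.

17.45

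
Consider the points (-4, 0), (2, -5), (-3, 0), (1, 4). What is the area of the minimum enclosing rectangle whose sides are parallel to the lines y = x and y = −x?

In coordinates u = x + y, v = x − y the rectangle is axis-aligned; the map (x,y)→(u,v) scales areas by 2.
u-values: -4, -3, -3, 5; range = 5 − (-4) = 9.
v-values: -4, 7, -3, -3; range = 7 − (-4) = 11.
Area = (9 × 11) / 2 = 49.5.

49.5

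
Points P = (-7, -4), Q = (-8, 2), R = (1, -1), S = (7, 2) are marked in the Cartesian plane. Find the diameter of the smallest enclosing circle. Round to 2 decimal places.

15.44

A smallest enclosing disk is always determined by at most three of the input points on its boundary.
The minimum enclosing circle is determined by three boundary points: P, Q, S.
Their circumcentre is (-0.5, 1/6) with r² = 1073/18.
The farthest remaining point R is at distance² 65/18 ≤ 1073/18.
Diameter = 2r = 2√(1073/18) ≈ 15.44.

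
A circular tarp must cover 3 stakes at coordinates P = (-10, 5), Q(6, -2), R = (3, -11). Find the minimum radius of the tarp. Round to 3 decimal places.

10.308

Side lengths²: PQ² = 305, PR² = 425, QR² = 90.
Since PR² = 425 ≥ 305 + 90 = 395, the angle opposite PR is not acute, so the smallest enclosing circle has PR as diameter.
Centre = midpoint of PR = (-3.5, -3), r² = 425/4 = 106.25.
r = √(106.25) ≈ 10.308.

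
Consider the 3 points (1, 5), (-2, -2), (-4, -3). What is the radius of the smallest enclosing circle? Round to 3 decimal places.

4.717

Call the three points A, B, C in the order given.
Side lengths²: AB² = 58, AC² = 89, BC² = 5.
Since AC² = 89 ≥ 58 + 5 = 63, the angle opposite AC is not acute, so the smallest enclosing circle has AC as diameter.
Centre = midpoint of AC = (-1.5, 1), r² = 89/4 = 22.25.
r = √(22.25) ≈ 4.717.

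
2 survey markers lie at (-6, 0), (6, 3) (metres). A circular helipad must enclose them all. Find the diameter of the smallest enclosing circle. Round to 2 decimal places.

The smallest circle enclosing two points has them as diameter endpoints.
Centre = midpoint = (0, 1.5); r² = |(-6, 0)−(6, 3)|²/4 = 153/4 = 38.25.
Diameter = 2r = 2√(38.25) ≈ 12.37.

12.37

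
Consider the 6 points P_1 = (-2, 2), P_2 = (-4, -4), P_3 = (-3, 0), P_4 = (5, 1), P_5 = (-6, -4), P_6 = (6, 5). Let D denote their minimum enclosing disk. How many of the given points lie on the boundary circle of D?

The farthest pair is P_5–P_6 with squared distance 225. The circle on this segment as diameter has centre (0, 0.5) and r² = 225/4 = 56.25.
Check P_1: distance² to centre = 6.25 ≤ 56.25, so it lies inside.
All remaining points lie in this disk, and no smaller disk contains both endpoints, so this is the minimum enclosing circle.
The points at distance exactly r from the centre are P_5, P_6 — 2 points.

2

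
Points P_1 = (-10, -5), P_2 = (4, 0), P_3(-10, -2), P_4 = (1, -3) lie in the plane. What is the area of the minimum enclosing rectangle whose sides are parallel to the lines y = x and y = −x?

In coordinates u = x + y, v = x − y the rectangle is axis-aligned; the map (x,y)→(u,v) scales areas by 2.
u-values: -15, 4, -12, -2; range = 4 − (-15) = 19.
v-values: -5, 4, -8, 4; range = 4 − (-8) = 12.
Area = (19 × 12) / 2 = 114.

114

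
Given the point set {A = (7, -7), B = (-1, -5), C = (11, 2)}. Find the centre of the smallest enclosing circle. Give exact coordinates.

(5, -1.5)

Side lengths²: AB² = 68, AC² = 97, BC² = 193.
Since BC² = 193 ≥ 97 + 68 = 165, the angle opposite BC is not acute, so the smallest enclosing circle has BC as diameter.
Centre = midpoint of BC = (5, -1.5), r² = 193/4 = 48.25.
Centre = (5, -1.5).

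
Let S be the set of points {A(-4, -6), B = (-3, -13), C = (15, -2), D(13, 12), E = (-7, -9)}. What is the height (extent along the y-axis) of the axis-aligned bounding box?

25

max y = 12, min y = -13, so height = 25.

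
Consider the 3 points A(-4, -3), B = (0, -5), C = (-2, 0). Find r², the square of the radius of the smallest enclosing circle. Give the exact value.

7.36328125

Side lengths²: AB² = 20, AC² = 13, BC² = 29.
Since BC² = 29 < 20 + 13 = 33, the triangle is acute, so the smallest enclosing circle is the circumcircle.
Circumcentre = (-1.3125, -2.625), r² = 7.36328125.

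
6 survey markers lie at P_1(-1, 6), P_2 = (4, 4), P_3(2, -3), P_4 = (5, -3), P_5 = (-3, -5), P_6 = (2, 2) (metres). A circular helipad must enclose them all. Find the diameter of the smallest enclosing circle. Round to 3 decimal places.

11.872

The minimum enclosing circle of a finite set is fixed by two of the points (as a diameter) or three (as a circumcircle).
The minimum enclosing circle is determined by three boundary points: P_1, P_4, P_5.
Their circumcentre is (-1/28, 1/7) with r² = 27625/784.
The farthest remaining point P_2 is at distance² 24433/784 ≤ 27625/784.
Diameter = 2r = 2√(27625/784) ≈ 11.872.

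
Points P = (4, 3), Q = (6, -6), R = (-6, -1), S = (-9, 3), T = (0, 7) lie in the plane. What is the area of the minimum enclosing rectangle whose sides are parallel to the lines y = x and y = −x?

In coordinates u = x + y, v = x − y the rectangle is axis-aligned; the map (x,y)→(u,v) scales areas by 2.
u-values: 7, 0, -7, -6, 7; range = 7 − (-7) = 14.
v-values: 1, 12, -5, -12, -7; range = 12 − (-12) = 24.
Area = (14 × 24) / 2 = 168.

168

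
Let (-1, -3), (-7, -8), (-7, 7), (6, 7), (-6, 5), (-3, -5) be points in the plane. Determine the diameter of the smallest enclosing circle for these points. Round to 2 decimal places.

19.85

A smallest enclosing disk is always determined by at most three of the input points on its boundary.
The farthest pair is (-7, -8)–(6, 7) with squared distance 394. The circle on this segment as diameter has centre (-0.5, -0.5) and r² = 394/4 = 98.5.
Check (-1, -3): distance² to centre = 6.5 ≤ 98.5, so it lies inside.
All remaining points lie in this disk, and no smaller disk contains both endpoints, so this is the minimum enclosing circle.
Diameter = 2r = 2√(98.5) ≈ 19.85.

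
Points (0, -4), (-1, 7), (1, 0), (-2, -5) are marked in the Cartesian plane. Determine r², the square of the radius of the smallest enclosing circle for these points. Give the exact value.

The farthest pair is (-1, 7)–(-2, -5) with squared distance 145. The circle on this segment as diameter has centre (-1.5, 1) and r² = 145/4 = 36.25.
Check (0, -4): distance² to centre = 27.25 ≤ 36.25, so it lies inside.
All remaining points lie in this disk, and no smaller disk contains both endpoints, so this is the minimum enclosing circle.

36.25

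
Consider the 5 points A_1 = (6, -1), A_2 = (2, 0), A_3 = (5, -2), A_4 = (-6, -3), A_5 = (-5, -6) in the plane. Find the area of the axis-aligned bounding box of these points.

x ranges over [-6, 6], width 12.
y ranges over [-6, 0], height 6.
Area = 12 × 6 = 72.

72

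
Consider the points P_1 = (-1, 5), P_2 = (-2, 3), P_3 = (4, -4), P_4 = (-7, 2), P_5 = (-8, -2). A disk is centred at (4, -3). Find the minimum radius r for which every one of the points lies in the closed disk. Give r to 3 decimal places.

The required radius is the distance from (4, -3) to the farthest point.
Squared distances: 89, 72, 1, 146, 145.
Maximum is 146, attained at P_4.
r = √146 ≈ 12.083.

12.083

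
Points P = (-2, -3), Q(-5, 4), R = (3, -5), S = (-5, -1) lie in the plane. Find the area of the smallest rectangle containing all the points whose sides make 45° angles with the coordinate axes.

42.5

In coordinates u = x + y, v = x − y the rectangle is axis-aligned; the map (x,y)→(u,v) scales areas by 2.
u-values: -5, -1, -2, -6; range = -1 − (-6) = 5.
v-values: 1, -9, 8, -4; range = 8 − (-9) = 17.
Area = (5 × 17) / 2 = 42.5.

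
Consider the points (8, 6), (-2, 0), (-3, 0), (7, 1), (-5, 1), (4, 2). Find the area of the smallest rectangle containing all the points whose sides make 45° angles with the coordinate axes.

108

In coordinates u = x + y, v = x − y the rectangle is axis-aligned; the map (x,y)→(u,v) scales areas by 2.
u-values: 14, -2, -3, 8, -4, 6; range = 14 − (-4) = 18.
v-values: 2, -2, -3, 6, -6, 2; range = 6 − (-6) = 12.
Area = (18 × 12) / 2 = 108.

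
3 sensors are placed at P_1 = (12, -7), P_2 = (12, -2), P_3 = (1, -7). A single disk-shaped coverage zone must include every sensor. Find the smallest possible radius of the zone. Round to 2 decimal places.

6.04

Side lengths²: P_1P_2² = 25, P_1P_3² = 121, P_2P_3² = 146.
Since P_2P_3² = 146 ≥ 121 + 25 = 146, the angle opposite P_2P_3 is not acute, so the smallest enclosing circle has P_2P_3 as diameter.
Centre = midpoint of P_2P_3 = (6.5, -4.5), r² = 146/4 = 36.5.
r = √(36.5) ≈ 6.04.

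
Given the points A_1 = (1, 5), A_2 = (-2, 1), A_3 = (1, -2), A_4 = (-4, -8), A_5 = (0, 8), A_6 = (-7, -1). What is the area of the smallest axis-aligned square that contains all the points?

256

The bounding box has width 8 and height 16.
An axis-aligned square enclosing the set must have side ≥ max(width, height).
So the minimum side is max(8, 16) = 16.
Area = 16² = 256.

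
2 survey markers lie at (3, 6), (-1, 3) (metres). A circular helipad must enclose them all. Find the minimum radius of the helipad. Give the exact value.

2.5

The smallest circle enclosing two points has them as diameter endpoints.
Centre = midpoint = (1, 4.5); r² = |(3, 6)−(-1, 3)|²/4 = 25/4 = 6.25.
r = √(6.25) = 2.5.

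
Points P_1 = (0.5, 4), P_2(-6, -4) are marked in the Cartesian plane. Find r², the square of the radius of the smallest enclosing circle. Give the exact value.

The smallest circle enclosing two points has them as diameter endpoints.
Centre = midpoint = (-2.75, 0); r² = |P_1P_2|²/4 = 106.25/4 = 26.5625.

26.5625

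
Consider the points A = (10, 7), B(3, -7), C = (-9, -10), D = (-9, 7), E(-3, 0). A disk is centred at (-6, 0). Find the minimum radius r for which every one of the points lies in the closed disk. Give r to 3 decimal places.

17.464

The required radius is the distance from (-6, 0) to the farthest point.
Squared distances: 305, 130, 109, 58, 9.
Maximum is 305, attained at A.
r = √305 ≈ 17.464.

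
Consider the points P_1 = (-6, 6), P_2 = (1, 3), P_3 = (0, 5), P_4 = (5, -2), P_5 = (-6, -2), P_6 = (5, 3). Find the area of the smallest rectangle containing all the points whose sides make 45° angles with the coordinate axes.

152

In coordinates u = x + y, v = x − y the rectangle is axis-aligned; the map (x,y)→(u,v) scales areas by 2.
u-values: 0, 4, 5, 3, -8, 8; range = 8 − (-8) = 16.
v-values: -12, -2, -5, 7, -4, 2; range = 7 − (-12) = 19.
Area = (16 × 19) / 2 = 152.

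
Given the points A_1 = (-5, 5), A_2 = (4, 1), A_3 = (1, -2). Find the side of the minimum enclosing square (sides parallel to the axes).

9

The bounding box has width 9 and height 7.
An axis-aligned square enclosing the set must have side ≥ max(width, height).
So the minimum side is max(9, 7) = 9.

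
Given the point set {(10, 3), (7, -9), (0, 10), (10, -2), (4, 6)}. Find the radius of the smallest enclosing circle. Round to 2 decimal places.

10.12

The farthest pair is (7, -9)–(0, 10) with squared distance 410. The circle on this segment as diameter has centre (3.5, 0.5) and r² = 410/4 = 102.5.
Check (10, 3): distance² to centre = 48.5 ≤ 102.5, so it lies inside.
All remaining points lie in this disk, and no smaller disk contains both endpoints, so this is the minimum enclosing circle.
r = √(102.5) ≈ 10.12.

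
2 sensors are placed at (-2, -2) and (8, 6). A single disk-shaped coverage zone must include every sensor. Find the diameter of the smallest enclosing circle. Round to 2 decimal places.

The smallest circle enclosing two points has them as diameter endpoints.
Centre = midpoint = (3, 2); r² = |(-2, -2)−(8, 6)|²/4 = 164/4 = 41.
Diameter = 2r = 2√41 ≈ 12.81.

12.81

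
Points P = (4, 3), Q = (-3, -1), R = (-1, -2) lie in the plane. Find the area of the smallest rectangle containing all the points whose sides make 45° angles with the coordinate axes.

In coordinates u = x + y, v = x − y the rectangle is axis-aligned; the map (x,y)→(u,v) scales areas by 2.
u-values: 7, -4, -3; range = 7 − (-4) = 11.
v-values: 1, -2, 1; range = 1 − (-2) = 3.
Area = (11 × 3) / 2 = 16.5.

16.5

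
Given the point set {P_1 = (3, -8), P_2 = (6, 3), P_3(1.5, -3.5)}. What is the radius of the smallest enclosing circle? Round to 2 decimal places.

Side lengths²: P_1P_2² = 130, P_1P_3² = 22.5, P_2P_3² = 62.5.
Since P_1P_2² = 130 ≥ 62.5 + 22.5 = 85, the angle opposite P_1P_2 is not acute, so the smallest enclosing circle has P_1P_2 as diameter.
Centre = midpoint of P_1P_2 = (4.5, -2.5), r² = 130/4 = 32.5.
r = √(32.5) ≈ 5.70.

5.70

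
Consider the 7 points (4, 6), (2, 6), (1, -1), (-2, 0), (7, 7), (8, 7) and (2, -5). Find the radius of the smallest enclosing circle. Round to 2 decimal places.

6.72

By Welzl's lemma the MEC is supported by two points (diametrically opposite) or three points (on a circumcircle).
The minimum enclosing circle is determined by three boundary points: (-2, 0), (8, 7), (2, -5).
Their circumcentre is (60/13, 31/26) with r² = 30545/676.
The farthest remaining point (7, 7) is at distance² 26645/676 ≤ 30545/676.
r = √(30545/676) ≈ 6.72.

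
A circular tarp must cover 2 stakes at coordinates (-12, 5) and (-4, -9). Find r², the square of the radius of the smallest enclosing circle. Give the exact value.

The smallest circle enclosing two points has them as diameter endpoints.
Centre = midpoint = (-8, -2); r² = |(-12, 5)−(-4, -9)|²/4 = 260/4 = 65.

65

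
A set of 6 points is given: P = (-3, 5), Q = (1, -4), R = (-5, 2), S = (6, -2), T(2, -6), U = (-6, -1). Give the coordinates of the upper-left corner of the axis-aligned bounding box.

(-6, 5)

x-range [-6, 6], y-range [-6, 5].
The upper-left corner is (-6, 5).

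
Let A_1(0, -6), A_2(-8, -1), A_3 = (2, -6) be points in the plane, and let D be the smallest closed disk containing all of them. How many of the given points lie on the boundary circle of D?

Side lengths²: A_1A_2² = 89, A_1A_3² = 4, A_2A_3² = 125.
Since A_2A_3² = 125 ≥ 89 + 4 = 93, the angle opposite A_2A_3 is not acute, so the smallest enclosing circle has A_2A_3 as diameter.
Centre = midpoint of A_2A_3 = (-3, -3.5), r² = 125/4 = 31.25.
The points at distance exactly r from the centre are A_2, A_3 — 2 points.

2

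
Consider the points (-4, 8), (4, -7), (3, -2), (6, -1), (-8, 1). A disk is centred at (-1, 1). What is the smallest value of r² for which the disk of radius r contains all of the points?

The required radius is the distance from (-1, 1) to the farthest point.
Squared distances: 58, 89, 25, 53, 49.
Maximum is 89, attained at (4, -7).

89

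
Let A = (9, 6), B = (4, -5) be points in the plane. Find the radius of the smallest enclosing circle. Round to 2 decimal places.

6.04

The smallest circle enclosing two points has them as diameter endpoints.
Centre = midpoint = (6.5, 0.5); r² = |AB|²/4 = 146/4 = 36.5.
r = √(36.5) ≈ 6.04.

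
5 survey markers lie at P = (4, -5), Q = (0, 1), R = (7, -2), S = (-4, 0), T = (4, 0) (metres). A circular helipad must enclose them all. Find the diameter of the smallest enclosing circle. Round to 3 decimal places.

11.180

The minimum enclosing circle of a finite set is fixed by two of the points (as a diameter) or three (as a circumcircle).
The farthest pair is R–S with squared distance 125. The circle on this segment as diameter has centre (1.5, -1) and r² = 125/4 = 31.25.
Check P: distance² to centre = 22.25 ≤ 31.25, so it lies inside.
All remaining points lie in this disk, and no smaller disk contains both endpoints, so this is the minimum enclosing circle.
Diameter = 2r = 2√(31.25) ≈ 11.180.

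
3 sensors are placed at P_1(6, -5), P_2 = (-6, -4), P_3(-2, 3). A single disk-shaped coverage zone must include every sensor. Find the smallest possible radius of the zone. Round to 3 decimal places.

6.241

Side lengths²: P_1P_2² = 145, P_1P_3² = 128, P_2P_3² = 65.
Since P_1P_2² = 145 < 128 + 65 = 193, the triangle is acute, so the smallest enclosing circle is the circumcircle.
Circumcentre = (3/22, -63/22), r² = 9425/242.
r = √(9425/242) ≈ 6.241.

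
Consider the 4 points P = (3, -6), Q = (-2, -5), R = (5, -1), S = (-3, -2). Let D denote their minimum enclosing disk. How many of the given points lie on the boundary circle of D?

3

The minimum enclosing circle of a finite set is fixed by two of the points (as a diameter) or three (as a circumcircle).
The minimum enclosing circle is determined by three boundary points: P, R, S.
Their circumcentre is (21/19, -89/38) with r² = 24505/1444.
The farthest remaining point Q is at distance² 24125/1444 ≤ 24505/1444.
The points at distance exactly r from the centre are P, R, S — 3 points.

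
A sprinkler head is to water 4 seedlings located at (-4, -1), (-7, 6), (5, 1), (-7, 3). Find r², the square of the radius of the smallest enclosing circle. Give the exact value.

42.25

The minimum enclosing circle of a finite set is fixed by two of the points (as a diameter) or three (as a circumcircle).
The farthest pair is (-7, 6)–(5, 1) with squared distance 169. The circle on this segment as diameter has centre (-1, 3.5) and r² = 169/4 = 42.25.
Check (-4, -1): distance² to centre = 29.25 ≤ 42.25, so it lies inside.
All remaining points lie in this disk, and no smaller disk contains both endpoints, so this is the minimum enclosing circle.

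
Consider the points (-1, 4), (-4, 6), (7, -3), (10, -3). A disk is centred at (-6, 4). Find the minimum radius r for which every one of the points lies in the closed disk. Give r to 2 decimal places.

The required radius is the distance from (-6, 4) to the farthest point.
Squared distances: 25, 8, 218, 305.
Maximum is 305, attained at (10, -3).
r = √305 ≈ 17.46.

17.46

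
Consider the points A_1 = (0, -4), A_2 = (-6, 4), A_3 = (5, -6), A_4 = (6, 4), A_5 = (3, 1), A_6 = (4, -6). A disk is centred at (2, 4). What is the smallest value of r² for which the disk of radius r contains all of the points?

109

The required radius is the distance from (2, 4) to the farthest point.
Squared distances: 68, 64, 109, 16, 10, 104.
Maximum is 109, attained at A_3.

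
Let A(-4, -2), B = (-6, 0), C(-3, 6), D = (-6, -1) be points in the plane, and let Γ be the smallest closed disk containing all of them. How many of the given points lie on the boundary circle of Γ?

2

By Welzl's lemma the MEC is supported by two points (diametrically opposite) or three points (on a circumcircle).
The farthest pair is A–C with squared distance 65. The circle on this segment as diameter has centre (-3.5, 2) and r² = 65/4 = 16.25.
Check B: distance² to centre = 10.25 ≤ 16.25, so it lies inside.
All remaining points lie in this disk, and no smaller disk contains both endpoints, so this is the minimum enclosing circle.
The points at distance exactly r from the centre are A, C — 2 points.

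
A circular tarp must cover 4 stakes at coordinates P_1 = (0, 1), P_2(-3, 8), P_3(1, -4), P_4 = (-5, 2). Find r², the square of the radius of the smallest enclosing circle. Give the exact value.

40

The farthest pair is P_2–P_3 with squared distance 160. The circle on this segment as diameter has centre (-1, 2) and r² = 160/4 = 40.
Check P_1: distance² to centre = 2 ≤ 40, so it lies inside.
All remaining points lie in this disk, and no smaller disk contains both endpoints, so this is the minimum enclosing circle.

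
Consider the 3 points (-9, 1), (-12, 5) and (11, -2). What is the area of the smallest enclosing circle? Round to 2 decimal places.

Call the three points A, B, C in the order given.
Side lengths²: AB² = 25, AC² = 409, BC² = 578.
Since BC² = 578 ≥ 409 + 25 = 434, the angle opposite BC is not acute, so the smallest enclosing circle has BC as diameter.
Centre = midpoint of BC = (-0.5, 1.5), r² = 578/4 = 144.5.
Area = π·r² = π·144.5 ≈ 453.96.

453.96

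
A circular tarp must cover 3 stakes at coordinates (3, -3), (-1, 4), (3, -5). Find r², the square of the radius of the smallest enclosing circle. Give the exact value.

Call the three points A, B, C in the order given.
Side lengths²: AB² = 65, AC² = 4, BC² = 97.
Since BC² = 97 ≥ 65 + 4 = 69, the angle opposite BC is not acute, so the smallest enclosing circle has BC as diameter.
Centre = midpoint of BC = (1, -0.5), r² = 97/4 = 24.25.

24.25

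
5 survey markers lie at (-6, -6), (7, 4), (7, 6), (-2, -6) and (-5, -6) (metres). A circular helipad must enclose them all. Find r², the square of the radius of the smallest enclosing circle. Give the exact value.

78.25

By Welzl's lemma the MEC is supported by two points (diametrically opposite) or three points (on a circumcircle).
The farthest pair is (-6, -6)–(7, 6) with squared distance 313. The circle on this segment as diameter has centre (0.5, 0) and r² = 313/4 = 78.25.
Check (7, 4): distance² to centre = 58.25 ≤ 78.25, so it lies inside.
All remaining points lie in this disk, and no smaller disk contains both endpoints, so this is the minimum enclosing circle.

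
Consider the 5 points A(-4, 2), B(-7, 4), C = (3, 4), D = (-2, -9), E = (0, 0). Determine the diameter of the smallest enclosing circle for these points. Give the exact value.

194/13

The minimum enclosing circle of a finite set is fixed by two of the points (as a diameter) or three (as a circumcircle).
The minimum enclosing circle is determined by three boundary points: B, C, D.
Their circumcentre is (-2, -20/13) with r² = 9409/169.
The farthest remaining point A is at distance² 2792/169 ≤ 9409/169.
Diameter = 2r = 2√(9409/169) = 194/13.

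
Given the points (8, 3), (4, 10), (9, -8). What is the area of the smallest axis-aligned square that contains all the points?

The bounding box has width 5 and height 18.
An axis-aligned square enclosing the set must have side ≥ max(width, height).
So the minimum side is max(5, 18) = 18.
Area = 18² = 324.

324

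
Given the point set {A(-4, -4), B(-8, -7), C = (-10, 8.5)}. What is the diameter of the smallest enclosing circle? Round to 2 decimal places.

Side lengths²: AB² = 25, AC² = 192.25, BC² = 244.25.
Since BC² = 244.25 ≥ 192.25 + 25 = 217.25, the angle opposite BC is not acute, so the smallest enclosing circle has BC as diameter.
Centre = midpoint of BC = (-9, 0.75), r² = 244.25/4 = 61.0625.
Diameter = 2r = 2√(61.0625) ≈ 15.63.

15.63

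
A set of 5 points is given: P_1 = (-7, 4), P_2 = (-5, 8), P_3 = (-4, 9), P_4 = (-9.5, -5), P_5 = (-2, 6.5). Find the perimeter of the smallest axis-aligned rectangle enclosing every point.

43

Width = max x − min x = -2 − (-9.5) = 7.5.
Height = max y − min y = 9 − (-5) = 14.
Perimeter = 2(7.5 + 14) = 43.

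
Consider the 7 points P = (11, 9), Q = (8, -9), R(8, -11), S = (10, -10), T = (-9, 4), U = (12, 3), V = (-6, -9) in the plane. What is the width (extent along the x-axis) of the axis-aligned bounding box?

21

max x = 12, min x = -9, so width = 21.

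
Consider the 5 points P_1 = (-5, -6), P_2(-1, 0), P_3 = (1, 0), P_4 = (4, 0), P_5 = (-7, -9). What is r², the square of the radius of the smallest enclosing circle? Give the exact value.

50.5

The minimum enclosing circle of a finite set is fixed by two of the points (as a diameter) or three (as a circumcircle).
The farthest pair is P_4–P_5 with squared distance 202. The circle on this segment as diameter has centre (-1.5, -4.5) and r² = 202/4 = 50.5.
Check P_1: distance² to centre = 14.5 ≤ 50.5, so it lies inside.
All remaining points lie in this disk, and no smaller disk contains both endpoints, so this is the minimum enclosing circle.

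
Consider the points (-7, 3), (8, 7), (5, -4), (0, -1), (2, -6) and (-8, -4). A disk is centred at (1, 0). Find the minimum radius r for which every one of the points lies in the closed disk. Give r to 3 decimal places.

9.899

The required radius is the distance from (1, 0) to the farthest point.
Squared distances: 73, 98, 32, 2, 37, 97.
Maximum is 98, attained at (8, 7).
r = √98 ≈ 9.899.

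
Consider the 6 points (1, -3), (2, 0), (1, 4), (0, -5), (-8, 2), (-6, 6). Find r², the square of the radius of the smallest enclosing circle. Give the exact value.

The minimum enclosing circle of a finite set is fixed by two of the points (as a diameter) or three (as a circumcircle).
The farthest pair is (0, -5)–(-6, 6) with squared distance 157. The circle on this segment as diameter has centre (-3, 0.5) and r² = 157/4 = 39.25.
Check (1, -3): distance² to centre = 28.25 ≤ 39.25, so it lies inside.
All remaining points lie in this disk, and no smaller disk contains both endpoints, so this is the minimum enclosing circle.

39.25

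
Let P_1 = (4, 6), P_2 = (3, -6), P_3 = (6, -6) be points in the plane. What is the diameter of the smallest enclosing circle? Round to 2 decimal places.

Side lengths²: P_1P_2² = 145, P_1P_3² = 148, P_2P_3² = 9.
Since P_1P_3² = 148 < 145 + 9 = 154, the triangle is acute, so the smallest enclosing circle is the circumcircle.
Circumcentre = (4.5, -1/12), r² = 5365/144.
Diameter = 2r = 2√(5365/144) ≈ 12.21.

12.21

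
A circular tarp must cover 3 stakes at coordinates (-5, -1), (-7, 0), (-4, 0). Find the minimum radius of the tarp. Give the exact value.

1.5

Call the three points A, B, C in the order given.
Side lengths²: AB² = 5, AC² = 2, BC² = 9.
Since BC² = 9 ≥ 5 + 2 = 7, the angle opposite BC is not acute, so the smallest enclosing circle has BC as diameter.
Centre = midpoint of BC = (-5.5, 0), r² = 9/4 = 2.25.
r = √(2.25) = 1.5.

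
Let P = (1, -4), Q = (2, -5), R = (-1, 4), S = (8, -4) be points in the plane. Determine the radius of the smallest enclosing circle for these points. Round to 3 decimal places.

By Welzl's lemma the MEC is supported by two points (diametrically opposite) or three points (on a circumcircle).
The farthest pair is R–S with squared distance 145. The circle on this segment as diameter has centre (3.5, 0) and r² = 145/4 = 36.25.
Check P: distance² to centre = 22.25 ≤ 36.25, so it lies inside.
All remaining points lie in this disk, and no smaller disk contains both endpoints, so this is the minimum enclosing circle.
r = √(36.25) ≈ 6.021.

6.021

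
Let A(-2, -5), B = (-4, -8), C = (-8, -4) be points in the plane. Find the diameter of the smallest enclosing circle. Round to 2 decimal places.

Side lengths²: AB² = 13, AC² = 37, BC² = 32.
Since AC² = 37 < 32 + 13 = 45, the triangle is acute, so the smallest enclosing circle is the circumcircle.
Circumcentre = (-5.1, -5.1), r² = 9.62.
Diameter = 2r = 2√(9.62) ≈ 6.20.

6.20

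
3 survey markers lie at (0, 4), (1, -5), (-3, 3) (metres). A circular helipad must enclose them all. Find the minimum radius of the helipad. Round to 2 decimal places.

4.57

Call the three points A, B, C in the order given.
Side lengths²: AB² = 82, AC² = 10, BC² = 80.
Since AB² = 82 < 80 + 10 = 90, the triangle is acute, so the smallest enclosing circle is the circumcircle.
Circumcentre = (-1/7, -4/7), r² = 1025/49.
r = √(1025/49) ≈ 4.57.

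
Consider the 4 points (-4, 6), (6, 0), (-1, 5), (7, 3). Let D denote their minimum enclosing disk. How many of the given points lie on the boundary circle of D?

3

The minimum enclosing circle is determined by three boundary points: (-4, 6), (6, 0), (7, 3).
Their circumcentre is (7/6, 59/18) with r² = 5525/162.
The farthest remaining point (-1, 5) is at distance² 1241/162 ≤ 5525/162.
The points at distance exactly r from the centre are (-4, 6), (6, 0), (7, 3) — 3 points.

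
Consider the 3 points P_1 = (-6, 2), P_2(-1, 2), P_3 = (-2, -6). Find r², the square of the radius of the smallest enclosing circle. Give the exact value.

Side lengths²: P_1P_2² = 25, P_1P_3² = 80, P_2P_3² = 65.
Since P_1P_3² = 80 < 65 + 25 = 90, the triangle is acute, so the smallest enclosing circle is the circumcircle.
Circumcentre = (-3.5, -1.75), r² = 20.3125.

20.3125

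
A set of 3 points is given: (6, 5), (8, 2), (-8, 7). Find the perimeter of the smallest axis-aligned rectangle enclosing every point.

42

Width = max x − min x = 8 − (-8) = 16.
Height = max y − min y = 7 − 2 = 5.
Perimeter = 2(16 + 5) = 42.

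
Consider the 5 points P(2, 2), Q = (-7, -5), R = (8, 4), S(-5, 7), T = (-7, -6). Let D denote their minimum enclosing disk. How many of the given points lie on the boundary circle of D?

3

The minimum enclosing circle is determined by three boundary points: R, S, T.
Their circumcentre is (9/70, -31/70) with r² = 200161/2450.
The farthest remaining point Q is at distance² 175381/2450 ≤ 200161/2450.
The points at distance exactly r from the centre are R, S, T — 3 points.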